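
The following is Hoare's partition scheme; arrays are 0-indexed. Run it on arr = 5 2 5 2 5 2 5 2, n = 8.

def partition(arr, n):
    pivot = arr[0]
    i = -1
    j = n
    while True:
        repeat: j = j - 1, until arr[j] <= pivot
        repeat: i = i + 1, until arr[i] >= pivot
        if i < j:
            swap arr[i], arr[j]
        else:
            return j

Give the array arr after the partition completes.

2 2 5 2 2 5 5 5

pivot = arr[0] = 5; i = -1, j = 8
j→7 (arr[7]=2≤5), i→0 (arr[0]=5≥5); i<j, swap → 2 2 5 2 5 2 5 5
j→6 (arr[6]=5≤5), i→2 (arr[2]=5≥5); i<j, swap → 2 2 5 2 5 2 5 5
j→5 (arr[5]=2≤5), i→4 (arr[4]=5≥5); i<j, swap → 2 2 5 2 2 5 5 5
j→4, i→5; i≥j, return j=4. arr = 2 2 5 2 2 5 5 5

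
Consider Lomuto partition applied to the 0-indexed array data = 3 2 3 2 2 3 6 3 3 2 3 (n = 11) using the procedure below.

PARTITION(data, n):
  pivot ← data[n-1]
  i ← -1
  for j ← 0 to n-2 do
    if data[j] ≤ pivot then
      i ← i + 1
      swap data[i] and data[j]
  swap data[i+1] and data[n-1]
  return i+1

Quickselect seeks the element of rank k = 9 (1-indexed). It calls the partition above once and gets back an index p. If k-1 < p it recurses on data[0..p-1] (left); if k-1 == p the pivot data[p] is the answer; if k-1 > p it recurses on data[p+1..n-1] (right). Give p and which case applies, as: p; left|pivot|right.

pivot = data[10] = 3; i = -1
j=0: data[0]=3 ≤ 3 → i=0, swap data[0],data[0] (no change) → 3 2 3 2 2 3 6 3 3 2 3
j=1: data[1]=2 ≤ 3 → i=1, swap data[1],data[1] (no change) → 3 2 3 2 2 3 6 3 3 2 3
j=2: data[2]=3 ≤ 3 → i=2, swap data[2],data[2] (no change) → 3 2 3 2 2 3 6 3 3 2 3
j=3: data[3]=2 ≤ 3 → i=3, swap data[3],data[3] (no change) → 3 2 3 2 2 3 6 3 3 2 3
j=4: data[4]=2 ≤ 3 → i=4, swap data[4],data[4] (no change) → 3 2 3 2 2 3 6 3 3 2 3
j=5: data[5]=3 ≤ 3 → i=5, swap data[5],data[5] (no change) → 3 2 3 2 2 3 6 3 3 2 3
j=6: data[6]=6 > 3 → no swap
j=7: data[7]=3 ≤ 3 → i=6, swap data[6],data[7] → 3 2 3 2 2 3 3 6 3 2 3
j=8: data[8]=3 ≤ 3 → i=7, swap data[7],data[8] → 3 2 3 2 2 3 3 3 6 2 3
j=9: data[9]=2 ≤ 3 → i=8, swap data[8],data[9] → 3 2 3 2 2 3 3 3 2 6 3
final swap data[9],data[10] → 3 2 3 2 2 3 3 3 2 3 6; return 9
p = 9; k-1 = 8 < 9 ⇒ left

9; left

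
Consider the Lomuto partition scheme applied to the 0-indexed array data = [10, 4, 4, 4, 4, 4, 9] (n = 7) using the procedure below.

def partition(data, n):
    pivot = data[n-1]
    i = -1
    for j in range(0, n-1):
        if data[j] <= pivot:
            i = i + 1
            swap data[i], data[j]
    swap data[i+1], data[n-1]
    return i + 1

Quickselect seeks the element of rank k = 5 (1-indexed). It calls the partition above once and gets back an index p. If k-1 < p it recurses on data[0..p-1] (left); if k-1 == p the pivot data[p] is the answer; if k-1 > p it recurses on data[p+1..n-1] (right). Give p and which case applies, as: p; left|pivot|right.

pivot=9, i=-1
j=0: 10>9, skip
j=1: 4≤9, i=0, swap(0,1) ⇒ [4, 10, 4, 4, 4, 4, 9]
j=2: 4≤9, i=1, swap(1,2) ⇒ [4, 4, 10, 4, 4, 4, 9]
j=3: 4≤9, i=2, swap(2,3) ⇒ [4, 4, 4, 10, 4, 4, 9]
j=4: 4≤9, i=3, swap(3,4) ⇒ [4, 4, 4, 4, 10, 4, 9]
j=5: 4≤9, i=4, swap(4,5) ⇒ [4, 4, 4, 4, 4, 10, 9]
swap(5,6) ⇒ [4, 4, 4, 4, 4, 9, 10]; return 5
p = 5; k-1 = 4 < 5 ⇒ left

5; left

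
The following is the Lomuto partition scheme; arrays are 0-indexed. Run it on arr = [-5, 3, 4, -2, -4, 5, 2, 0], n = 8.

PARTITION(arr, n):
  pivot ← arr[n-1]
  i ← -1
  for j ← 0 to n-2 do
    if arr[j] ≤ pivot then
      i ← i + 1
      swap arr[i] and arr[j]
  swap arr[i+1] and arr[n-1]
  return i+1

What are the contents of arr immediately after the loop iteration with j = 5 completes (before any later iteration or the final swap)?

pivot=0, i=-1
j=0: -5≤0, i=0, swap(0,0) ⇒ [-5, 3, 4, -2, -4, 5, 2, 0]
j=1: 3>0, skip
j=2: 4>0, skip
j=3: -2≤0, i=1, swap(1,3) ⇒ [-5, -2, 4, 3, -4, 5, 2, 0]
j=4: -4≤0, i=2, swap(2,4) ⇒ [-5, -2, -4, 3, 4, 5, 2, 0]
j=5: 5>0, skip
(after j=5) arr = [-5, -2, -4, 3, 4, 5, 2, 0]

[-5, -2, -4, 3, 4, 5, 2, 0]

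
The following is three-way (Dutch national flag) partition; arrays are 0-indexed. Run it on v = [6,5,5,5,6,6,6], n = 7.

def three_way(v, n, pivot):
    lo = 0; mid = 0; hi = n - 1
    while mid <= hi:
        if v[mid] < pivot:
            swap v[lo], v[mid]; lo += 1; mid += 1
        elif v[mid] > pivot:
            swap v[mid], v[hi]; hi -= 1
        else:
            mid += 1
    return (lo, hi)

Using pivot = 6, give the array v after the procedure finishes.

[5,5,5,6,6,6,6]

lo=0 mid=0 hi=6
6=6: mid=1
5<6: swap(0,1), lo=1 mid=2 ⇒ [5,6,5,5,6,6,6]
5<6: swap(1,2), lo=2 mid=3 ⇒ [5,5,6,5,6,6,6]
5<6: swap(2,3), lo=3 mid=4 ⇒ [5,5,5,6,6,6,6]
6=6: mid=5
6=6: mid=6
6=6: mid=7
done. lo=3 hi=6; v=[5,5,5,6,6,6,6]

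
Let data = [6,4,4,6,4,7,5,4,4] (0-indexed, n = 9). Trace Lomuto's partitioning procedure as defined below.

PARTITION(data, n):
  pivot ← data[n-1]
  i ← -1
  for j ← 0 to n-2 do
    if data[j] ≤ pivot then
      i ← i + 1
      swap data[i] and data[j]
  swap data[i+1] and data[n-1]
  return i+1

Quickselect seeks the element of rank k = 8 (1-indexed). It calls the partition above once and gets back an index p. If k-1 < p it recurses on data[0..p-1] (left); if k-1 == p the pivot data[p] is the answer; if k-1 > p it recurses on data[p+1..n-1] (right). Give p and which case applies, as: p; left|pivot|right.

4; right

pivot = data[8] = 4; i = -1
j=0: data[0]=6 > 4 → no swap
j=1: data[1]=4 ≤ 4 → i=0, swap data[0],data[1] → [4,6,4,6,4,7,5,4,4]
j=2: data[2]=4 ≤ 4 → i=1, swap data[1],data[2] → [4,4,6,6,4,7,5,4,4]
j=3: data[3]=6 > 4 → no swap
j=4: data[4]=4 ≤ 4 → i=2, swap data[2],data[4] → [4,4,4,6,6,7,5,4,4]
j=5: data[5]=7 > 4 → no swap
j=6: data[6]=5 > 4 → no swap
j=7: data[7]=4 ≤ 4 → i=3, swap data[3],data[7] → [4,4,4,4,6,7,5,6,4]
final swap data[4],data[8] → [4,4,4,4,4,7,5,6,6]; return 4
p = 4; k-1 = 7 > 4 ⇒ right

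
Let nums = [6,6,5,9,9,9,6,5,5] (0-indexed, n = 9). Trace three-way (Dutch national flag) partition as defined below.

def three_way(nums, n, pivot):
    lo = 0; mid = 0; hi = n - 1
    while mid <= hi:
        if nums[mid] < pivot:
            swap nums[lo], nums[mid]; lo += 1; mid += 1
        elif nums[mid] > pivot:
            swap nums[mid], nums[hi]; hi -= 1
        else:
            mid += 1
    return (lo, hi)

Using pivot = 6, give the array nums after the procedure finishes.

pivot = 6; lo=0, mid=0, hi=8
nums[mid]=6=6: mid=1
nums[mid]=6=6: mid=2
nums[mid]=5<6: swap nums[0],nums[2]; lo=1,mid=3 → [5,6,6,9,9,9,6,5,5]
nums[mid]=9>6: swap nums[3],nums[8]; hi=7 → [5,6,6,5,9,9,6,5,9]
nums[mid]=5<6: swap nums[1],nums[3]; lo=2,mid=4 → [5,5,6,6,9,9,6,5,9]
nums[mid]=9>6: swap nums[4],nums[7]; hi=6 → [5,5,6,6,5,9,6,9,9]
nums[mid]=5<6: swap nums[2],nums[4]; lo=3,mid=5 → [5,5,5,6,6,9,6,9,9]
nums[mid]=9>6: swap nums[5],nums[6]; hi=5 → [5,5,5,6,6,6,9,9,9]
nums[mid]=6=6: mid=6
end: lo=3, hi=5; nums = [5,5,5,6,6,6,9,9,9]

[5,5,5,6,6,6,9,9,9]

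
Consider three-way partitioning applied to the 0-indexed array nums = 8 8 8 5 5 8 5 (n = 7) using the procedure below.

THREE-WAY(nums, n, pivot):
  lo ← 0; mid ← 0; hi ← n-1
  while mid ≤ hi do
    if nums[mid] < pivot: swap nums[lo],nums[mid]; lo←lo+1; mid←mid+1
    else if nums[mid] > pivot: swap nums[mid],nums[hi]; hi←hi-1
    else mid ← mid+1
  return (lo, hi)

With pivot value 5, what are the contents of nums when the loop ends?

5 5 5 8 8 8 8

pivot = 5; lo=0, mid=0, hi=6
nums[mid]=8>5: swap nums[0],nums[6]; hi=5 → 5 8 8 5 5 8 8
nums[mid]=5=5: mid=1
nums[mid]=8>5: swap nums[1],nums[5]; hi=4 → 5 8 8 5 5 8 8
nums[mid]=8>5: swap nums[1],nums[4]; hi=3 → 5 5 8 5 8 8 8
nums[mid]=5=5: mid=2
nums[mid]=8>5: swap nums[2],nums[3]; hi=2 → 5 5 5 8 8 8 8
nums[mid]=5=5: mid=3
end: lo=0, hi=2; nums = 5 5 5 8 8 8 8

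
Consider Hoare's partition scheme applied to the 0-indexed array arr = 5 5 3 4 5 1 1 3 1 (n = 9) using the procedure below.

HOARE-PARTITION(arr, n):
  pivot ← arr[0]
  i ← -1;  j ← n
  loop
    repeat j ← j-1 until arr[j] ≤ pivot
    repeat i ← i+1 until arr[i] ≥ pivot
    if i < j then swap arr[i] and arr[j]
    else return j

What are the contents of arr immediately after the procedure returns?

pivot = arr[0] = 5; i = -1, j = 9
j→8 (arr[8]=1≤5), i→0 (arr[0]=5≥5); i<j, swap → 1 5 3 4 5 1 1 3 5
j→7 (arr[7]=3≤5), i→1 (arr[1]=5≥5); i<j, swap → 1 3 3 4 5 1 1 5 5
j→6 (arr[6]=1≤5), i→4 (arr[4]=5≥5); i<j, swap → 1 3 3 4 1 1 5 5 5
j→5, i→6; i≥j, return j=5. arr = 1 3 3 4 1 1 5 5 5

1 3 3 4 1 1 5 5 5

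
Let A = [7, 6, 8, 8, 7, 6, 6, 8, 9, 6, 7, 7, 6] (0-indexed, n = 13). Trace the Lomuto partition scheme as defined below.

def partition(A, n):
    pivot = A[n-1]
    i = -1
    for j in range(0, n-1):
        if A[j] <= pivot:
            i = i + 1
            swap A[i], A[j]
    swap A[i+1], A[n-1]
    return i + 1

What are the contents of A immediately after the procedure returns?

[6, 6, 6, 6, 6, 7, 8, 8, 9, 8, 7, 7, 7]

pivot=6, i=-1
j=0: 7>6, skip
j=1: 6≤6, i=0, swap(0,1) ⇒ [6, 7, 8, 8, 7, 6, 6, 8, 9, 6, 7, 7, 6]
j=2: 8>6, skip
j=3: 8>6, skip
j=4: 7>6, skip
j=5: 6≤6, i=1, swap(1,5) ⇒ [6, 6, 8, 8, 7, 7, 6, 8, 9, 6, 7, 7, 6]
j=6: 6≤6, i=2, swap(2,6) ⇒ [6, 6, 6, 8, 7, 7, 8, 8, 9, 6, 7, 7, 6]
j=7: 8>6, skip
j=8: 9>6, skip
j=9: 6≤6, i=3, swap(3,9) ⇒ [6, 6, 6, 6, 7, 7, 8, 8, 9, 8, 7, 7, 6]
j=10: 7>6, skip
j=11: 7>6, skip
swap(4,12) ⇒ [6, 6, 6, 6, 6, 7, 8, 8, 9, 8, 7, 7, 7]; return 4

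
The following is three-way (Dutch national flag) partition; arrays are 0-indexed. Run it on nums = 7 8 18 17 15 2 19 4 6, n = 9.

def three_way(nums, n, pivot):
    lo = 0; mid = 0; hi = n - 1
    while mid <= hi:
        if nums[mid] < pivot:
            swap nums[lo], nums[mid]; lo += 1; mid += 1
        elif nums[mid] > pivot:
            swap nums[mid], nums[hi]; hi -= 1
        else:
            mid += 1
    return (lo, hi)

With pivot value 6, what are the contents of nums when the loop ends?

pivot = 6; lo=0, mid=0, hi=8
nums[mid]=7>6: swap nums[0],nums[8]; hi=7 → 6 8 18 17 15 2 19 4 7
nums[mid]=6=6: mid=1
nums[mid]=8>6: swap nums[1],nums[7]; hi=6 → 6 4 18 17 15 2 19 8 7
nums[mid]=4<6: swap nums[0],nums[1]; lo=1,mid=2 → 4 6 18 17 15 2 19 8 7
nums[mid]=18>6: swap nums[2],nums[6]; hi=5 → 4 6 19 17 15 2 18 8 7
nums[mid]=19>6: swap nums[2],nums[5]; hi=4 → 4 6 2 17 15 19 18 8 7
nums[mid]=2<6: swap nums[1],nums[2]; lo=2,mid=3 → 4 2 6 17 15 19 18 8 7
nums[mid]=17>6: swap nums[3],nums[4]; hi=3 → 4 2 6 15 17 19 18 8 7
nums[mid]=15>6: swap nums[3],nums[3]; hi=2 → 4 2 6 15 17 19 18 8 7
end: lo=2, hi=2; nums = 4 2 6 15 17 19 18 8 7

4 2 6 15 17 19 18 8 7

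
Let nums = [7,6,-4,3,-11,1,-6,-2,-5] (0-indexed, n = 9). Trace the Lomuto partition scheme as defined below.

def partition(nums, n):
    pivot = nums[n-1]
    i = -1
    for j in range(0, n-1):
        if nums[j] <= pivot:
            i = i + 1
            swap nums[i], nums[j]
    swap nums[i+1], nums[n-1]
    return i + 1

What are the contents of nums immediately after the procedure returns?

[-11,-6,-5,3,7,1,6,-2,-4]

pivot = nums[8] = -5; i = -1
j=0: nums[0]=7 > -5 → no swap
j=1: nums[1]=6 > -5 → no swap
j=2: nums[2]=-4 > -5 → no swap
j=3: nums[3]=3 > -5 → no swap
j=4: nums[4]=-11 ≤ -5 → i=0, swap nums[0],nums[4] → [-11,6,-4,3,7,1,-6,-2,-5]
j=5: nums[5]=1 > -5 → no swap
j=6: nums[6]=-6 ≤ -5 → i=1, swap nums[1],nums[6] → [-11,-6,-4,3,7,1,6,-2,-5]
j=7: nums[7]=-2 > -5 → no swap
final swap nums[2],nums[8] → [-11,-6,-5,3,7,1,6,-2,-4]; return 2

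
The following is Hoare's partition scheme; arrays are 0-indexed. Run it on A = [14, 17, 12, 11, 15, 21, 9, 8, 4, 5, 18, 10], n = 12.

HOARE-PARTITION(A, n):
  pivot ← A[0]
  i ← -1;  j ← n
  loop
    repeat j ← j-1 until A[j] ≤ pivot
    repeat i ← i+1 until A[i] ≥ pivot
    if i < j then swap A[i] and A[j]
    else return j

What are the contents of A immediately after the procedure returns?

[10, 5, 12, 11, 4, 8, 9, 21, 15, 17, 18, 14]

pivot = A[0] = 14; i = -1, j = 12
j→11 (A[11]=10≤14), i→0 (A[0]=14≥14); i<j, swap → [10, 17, 12, 11, 15, 21, 9, 8, 4, 5, 18, 14]
j→9 (A[9]=5≤14), i→1 (A[1]=17≥14); i<j, swap → [10, 5, 12, 11, 15, 21, 9, 8, 4, 17, 18, 14]
j→8 (A[8]=4≤14), i→4 (A[4]=15≥14); i<j, swap → [10, 5, 12, 11, 4, 21, 9, 8, 15, 17, 18, 14]
j→7 (A[7]=8≤14), i→5 (A[5]=21≥14); i<j, swap → [10, 5, 12, 11, 4, 8, 9, 21, 15, 17, 18, 14]
j→6, i→7; i≥j, return j=6. A = [10, 5, 12, 11, 4, 8, 9, 21, 15, 17, 18, 14]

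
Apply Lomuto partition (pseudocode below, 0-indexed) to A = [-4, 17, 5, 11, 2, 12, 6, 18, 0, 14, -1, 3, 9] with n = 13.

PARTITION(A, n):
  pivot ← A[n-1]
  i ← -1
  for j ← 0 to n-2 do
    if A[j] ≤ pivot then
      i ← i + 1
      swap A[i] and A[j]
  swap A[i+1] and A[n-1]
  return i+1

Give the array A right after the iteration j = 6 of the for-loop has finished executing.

[-4, 5, 2, 6, 17, 12, 11, 18, 0, 14, -1, 3, 9]

pivot = A[12] = 9; i = -1
j=0: A[0]=-4 ≤ 9 → i=0, swap A[0],A[0] (no change) → [-4, 17, 5, 11, 2, 12, 6, 18, 0, 14, -1, 3, 9]
j=1: A[1]=17 > 9 → no swap
j=2: A[2]=5 ≤ 9 → i=1, swap A[1],A[2] → [-4, 5, 17, 11, 2, 12, 6, 18, 0, 14, -1, 3, 9]
j=3: A[3]=11 > 9 → no swap
j=4: A[4]=2 ≤ 9 → i=2, swap A[2],A[4] → [-4, 5, 2, 11, 17, 12, 6, 18, 0, 14, -1, 3, 9]
j=5: A[5]=12 > 9 → no swap
j=6: A[6]=6 ≤ 9 → i=3, swap A[3],A[6] → [-4, 5, 2, 6, 17, 12, 11, 18, 0, 14, -1, 3, 9]
(after j=6) A = [-4, 5, 2, 6, 17, 12, 11, 18, 0, 14, -1, 3, 9]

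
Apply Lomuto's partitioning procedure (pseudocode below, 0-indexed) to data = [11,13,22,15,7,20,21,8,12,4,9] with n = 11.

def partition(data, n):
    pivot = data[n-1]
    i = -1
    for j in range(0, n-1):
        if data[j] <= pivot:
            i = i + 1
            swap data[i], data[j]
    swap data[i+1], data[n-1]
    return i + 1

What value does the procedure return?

pivot = data[10] = 9; i = -1
j=0: data[0]=11 > 9 → no swap
j=1: data[1]=13 > 9 → no swap
j=2: data[2]=22 > 9 → no swap
j=3: data[3]=15 > 9 → no swap
j=4: data[4]=7 ≤ 9 → i=0, swap data[0],data[4] → [7,13,22,15,11,20,21,8,12,4,9]
j=5: data[5]=20 > 9 → no swap
j=6: data[6]=21 > 9 → no swap
j=7: data[7]=8 ≤ 9 → i=1, swap data[1],data[7] → [7,8,22,15,11,20,21,13,12,4,9]
j=8: data[8]=12 > 9 → no swap
j=9: data[9]=4 ≤ 9 → i=2, swap data[2],data[9] → [7,8,4,15,11,20,21,13,12,22,9]
final swap data[3],data[10] → [7,8,4,9,11,20,21,13,12,22,15]; return 3

3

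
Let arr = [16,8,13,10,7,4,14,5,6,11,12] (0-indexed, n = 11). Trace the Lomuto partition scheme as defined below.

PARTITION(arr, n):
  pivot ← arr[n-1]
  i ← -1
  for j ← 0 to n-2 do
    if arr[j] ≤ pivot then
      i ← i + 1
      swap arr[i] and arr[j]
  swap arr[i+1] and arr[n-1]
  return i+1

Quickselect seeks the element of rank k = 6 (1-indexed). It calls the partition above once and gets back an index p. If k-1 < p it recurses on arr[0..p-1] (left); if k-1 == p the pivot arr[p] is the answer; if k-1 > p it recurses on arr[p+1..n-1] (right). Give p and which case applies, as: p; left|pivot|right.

pivot = arr[10] = 12; i = -1
j=0: arr[0]=16 > 12 → no swap
j=1: arr[1]=8 ≤ 12 → i=0, swap arr[0],arr[1] → [8,16,13,10,7,4,14,5,6,11,12]
j=2: arr[2]=13 > 12 → no swap
j=3: arr[3]=10 ≤ 12 → i=1, swap arr[1],arr[3] → [8,10,13,16,7,4,14,5,6,11,12]
j=4: arr[4]=7 ≤ 12 → i=2, swap arr[2],arr[4] → [8,10,7,16,13,4,14,5,6,11,12]
j=5: arr[5]=4 ≤ 12 → i=3, swap arr[3],arr[5] → [8,10,7,4,13,16,14,5,6,11,12]
j=6: arr[6]=14 > 12 → no swap
j=7: arr[7]=5 ≤ 12 → i=4, swap arr[4],arr[7] → [8,10,7,4,5,16,14,13,6,11,12]
j=8: arr[8]=6 ≤ 12 → i=5, swap arr[5],arr[8] → [8,10,7,4,5,6,14,13,16,11,12]
j=9: arr[9]=11 ≤ 12 → i=6, swap arr[6],arr[9] → [8,10,7,4,5,6,11,13,16,14,12]
final swap arr[7],arr[10] → [8,10,7,4,5,6,11,12,16,14,13]; return 7
p = 7; k-1 = 5 < 7 ⇒ left

7; left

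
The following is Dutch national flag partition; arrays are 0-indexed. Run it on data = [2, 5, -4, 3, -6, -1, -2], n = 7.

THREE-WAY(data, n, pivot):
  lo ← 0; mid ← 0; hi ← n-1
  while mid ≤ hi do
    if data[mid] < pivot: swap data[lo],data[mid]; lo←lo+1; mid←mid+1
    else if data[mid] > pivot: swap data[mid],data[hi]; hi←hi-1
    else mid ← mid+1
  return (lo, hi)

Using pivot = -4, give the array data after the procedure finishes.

[-6, -4, 3, 5, -1, -2, 2]

pivot = -4; lo=0, mid=0, hi=6
data[mid]=2>-4: swap data[0],data[6]; hi=5 → [-2, 5, -4, 3, -6, -1, 2]
data[mid]=-2>-4: swap data[0],data[5]; hi=4 → [-1, 5, -4, 3, -6, -2, 2]
data[mid]=-1>-4: swap data[0],data[4]; hi=3 → [-6, 5, -4, 3, -1, -2, 2]
data[mid]=-6<-4: swap data[0],data[0]; lo=1,mid=1 → [-6, 5, -4, 3, -1, -2, 2]
data[mid]=5>-4: swap data[1],data[3]; hi=2 → [-6, 3, -4, 5, -1, -2, 2]
data[mid]=3>-4: swap data[1],data[2]; hi=1 → [-6, -4, 3, 5, -1, -2, 2]
data[mid]=-4=-4: mid=2
end: lo=1, hi=1; data = [-6, -4, 3, 5, -1, -2, 2]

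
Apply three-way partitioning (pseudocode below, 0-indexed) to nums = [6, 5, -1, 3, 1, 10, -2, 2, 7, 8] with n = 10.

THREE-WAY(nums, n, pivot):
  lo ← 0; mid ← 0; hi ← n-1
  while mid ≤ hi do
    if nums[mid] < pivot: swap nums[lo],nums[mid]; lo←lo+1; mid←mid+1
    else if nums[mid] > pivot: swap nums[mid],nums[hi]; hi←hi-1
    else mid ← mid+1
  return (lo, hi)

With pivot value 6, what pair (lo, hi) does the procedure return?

(6, 6)

lo=0 mid=0 hi=9
6=6: mid=1
5<6: swap(0,1), lo=1 mid=2 ⇒ [5, 6, -1, 3, 1, 10, -2, 2, 7, 8]
-1<6: swap(1,2), lo=2 mid=3 ⇒ [5, -1, 6, 3, 1, 10, -2, 2, 7, 8]
3<6: swap(2,3), lo=3 mid=4 ⇒ [5, -1, 3, 6, 1, 10, -2, 2, 7, 8]
1<6: swap(3,4), lo=4 mid=5 ⇒ [5, -1, 3, 1, 6, 10, -2, 2, 7, 8]
10>6: swap(5,9), hi=8 ⇒ [5, -1, 3, 1, 6, 8, -2, 2, 7, 10]
8>6: swap(5,8), hi=7 ⇒ [5, -1, 3, 1, 6, 7, -2, 2, 8, 10]
7>6: swap(5,7), hi=6 ⇒ [5, -1, 3, 1, 6, 2, -2, 7, 8, 10]
2<6: swap(4,5), lo=5 mid=6 ⇒ [5, -1, 3, 1, 2, 6, -2, 7, 8, 10]
-2<6: swap(5,6), lo=6 mid=7 ⇒ [5, -1, 3, 1, 2, -2, 6, 7, 8, 10]
done. lo=6 hi=6; nums=[5, -1, 3, 1, 2, -2, 6, 7, 8, 10]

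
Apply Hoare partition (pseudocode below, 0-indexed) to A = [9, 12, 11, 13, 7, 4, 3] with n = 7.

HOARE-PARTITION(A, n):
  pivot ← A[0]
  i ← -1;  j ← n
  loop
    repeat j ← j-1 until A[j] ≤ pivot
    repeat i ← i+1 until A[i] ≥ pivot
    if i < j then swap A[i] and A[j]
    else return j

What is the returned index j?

pivot = A[0] = 9; i = -1, j = 7
j→6 (A[6]=3≤9), i→0 (A[0]=9≥9); i<j, swap → [3, 12, 11, 13, 7, 4, 9]
j→5 (A[5]=4≤9), i→1 (A[1]=12≥9); i<j, swap → [3, 4, 11, 13, 7, 12, 9]
j→4 (A[4]=7≤9), i→2 (A[2]=11≥9); i<j, swap → [3, 4, 7, 13, 11, 12, 9]
j→2, i→3; i≥j, return j=2. A = [3, 4, 7, 13, 11, 12, 9]

2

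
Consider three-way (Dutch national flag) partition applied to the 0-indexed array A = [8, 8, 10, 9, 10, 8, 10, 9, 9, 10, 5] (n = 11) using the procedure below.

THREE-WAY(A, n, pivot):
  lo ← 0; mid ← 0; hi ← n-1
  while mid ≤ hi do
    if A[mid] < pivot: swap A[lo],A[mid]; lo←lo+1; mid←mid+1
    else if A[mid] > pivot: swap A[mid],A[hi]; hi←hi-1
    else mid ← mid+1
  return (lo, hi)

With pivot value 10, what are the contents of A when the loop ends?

pivot = 10; lo=0, mid=0, hi=10
A[mid]=8<10: swap A[0],A[0]; lo=1,mid=1 → [8, 8, 10, 9, 10, 8, 10, 9, 9, 10, 5]
A[mid]=8<10: swap A[1],A[1]; lo=2,mid=2 → [8, 8, 10, 9, 10, 8, 10, 9, 9, 10, 5]
A[mid]=10=10: mid=3
A[mid]=9<10: swap A[2],A[3]; lo=3,mid=4 → [8, 8, 9, 10, 10, 8, 10, 9, 9, 10, 5]
A[mid]=10=10: mid=5
A[mid]=8<10: swap A[3],A[5]; lo=4,mid=6 → [8, 8, 9, 8, 10, 10, 10, 9, 9, 10, 5]
A[mid]=10=10: mid=7
A[mid]=9<10: swap A[4],A[7]; lo=5,mid=8 → [8, 8, 9, 8, 9, 10, 10, 10, 9, 10, 5]
A[mid]=9<10: swap A[5],A[8]; lo=6,mid=9 → [8, 8, 9, 8, 9, 9, 10, 10, 10, 10, 5]
A[mid]=10=10: mid=10
A[mid]=5<10: swap A[6],A[10]; lo=7,mid=11 → [8, 8, 9, 8, 9, 9, 5, 10, 10, 10, 10]
end: lo=7, hi=10; A = [8, 8, 9, 8, 9, 9, 5, 10, 10, 10, 10]

[8, 8, 9, 8, 9, 9, 5, 10, 10, 10, 10]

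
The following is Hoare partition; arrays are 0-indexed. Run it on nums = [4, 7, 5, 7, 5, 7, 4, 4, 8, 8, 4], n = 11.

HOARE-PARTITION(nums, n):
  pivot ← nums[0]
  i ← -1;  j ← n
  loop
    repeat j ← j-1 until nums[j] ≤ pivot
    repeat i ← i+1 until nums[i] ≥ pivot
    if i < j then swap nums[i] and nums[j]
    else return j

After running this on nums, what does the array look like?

pivot=4
j stops at 10 (4), i stops at 0 (4); swap ⇒ [4, 7, 5, 7, 5, 7, 4, 4, 8, 8, 4]
j stops at 7 (4), i stops at 1 (7); swap ⇒ [4, 4, 5, 7, 5, 7, 4, 7, 8, 8, 4]
j stops at 6 (4), i stops at 2 (5); swap ⇒ [4, 4, 4, 7, 5, 7, 5, 7, 8, 8, 4]
j stops at 2, i stops at 3; i≥j ⇒ return 2. nums=[4, 4, 4, 7, 5, 7, 5, 7, 8, 8, 4]

[4, 4, 4, 7, 5, 7, 5, 7, 8, 8, 4]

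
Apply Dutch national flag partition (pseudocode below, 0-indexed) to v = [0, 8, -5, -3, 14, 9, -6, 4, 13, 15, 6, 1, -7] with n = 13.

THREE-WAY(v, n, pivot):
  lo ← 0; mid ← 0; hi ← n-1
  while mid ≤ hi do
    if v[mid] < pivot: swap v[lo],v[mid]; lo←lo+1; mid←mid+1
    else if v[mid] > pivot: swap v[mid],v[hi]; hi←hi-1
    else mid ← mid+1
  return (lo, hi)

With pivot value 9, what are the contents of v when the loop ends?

pivot = 9; lo=0, mid=0, hi=12
v[mid]=0<9: swap v[0],v[0]; lo=1,mid=1 → [0, 8, -5, -3, 14, 9, -6, 4, 13, 15, 6, 1, -7]
v[mid]=8<9: swap v[1],v[1]; lo=2,mid=2 → [0, 8, -5, -3, 14, 9, -6, 4, 13, 15, 6, 1, -7]
v[mid]=-5<9: swap v[2],v[2]; lo=3,mid=3 → [0, 8, -5, -3, 14, 9, -6, 4, 13, 15, 6, 1, -7]
v[mid]=-3<9: swap v[3],v[3]; lo=4,mid=4 → [0, 8, -5, -3, 14, 9, -6, 4, 13, 15, 6, 1, -7]
v[mid]=14>9: swap v[4],v[12]; hi=11 → [0, 8, -5, -3, -7, 9, -6, 4, 13, 15, 6, 1, 14]
v[mid]=-7<9: swap v[4],v[4]; lo=5,mid=5 → [0, 8, -5, -3, -7, 9, -6, 4, 13, 15, 6, 1, 14]
v[mid]=9=9: mid=6
v[mid]=-6<9: swap v[5],v[6]; lo=6,mid=7 → [0, 8, -5, -3, -7, -6, 9, 4, 13, 15, 6, 1, 14]
v[mid]=4<9: swap v[6],v[7]; lo=7,mid=8 → [0, 8, -5, -3, -7, -6, 4, 9, 13, 15, 6, 1, 14]
v[mid]=13>9: swap v[8],v[11]; hi=10 → [0, 8, -5, -3, -7, -6, 4, 9, 1, 15, 6, 13, 14]
v[mid]=1<9: swap v[7],v[8]; lo=8,mid=9 → [0, 8, -5, -3, -7, -6, 4, 1, 9, 15, 6, 13, 14]
v[mid]=15>9: swap v[9],v[10]; hi=9 → [0, 8, -5, -3, -7, -6, 4, 1, 9, 6, 15, 13, 14]
v[mid]=6<9: swap v[8],v[9]; lo=9,mid=10 → [0, 8, -5, -3, -7, -6, 4, 1, 6, 9, 15, 13, 14]
end: lo=9, hi=9; v = [0, 8, -5, -3, -7, -6, 4, 1, 6, 9, 15, 13, 14]

[0, 8, -5, -3, -7, -6, 4, 1, 6, 9, 15, 13, 14]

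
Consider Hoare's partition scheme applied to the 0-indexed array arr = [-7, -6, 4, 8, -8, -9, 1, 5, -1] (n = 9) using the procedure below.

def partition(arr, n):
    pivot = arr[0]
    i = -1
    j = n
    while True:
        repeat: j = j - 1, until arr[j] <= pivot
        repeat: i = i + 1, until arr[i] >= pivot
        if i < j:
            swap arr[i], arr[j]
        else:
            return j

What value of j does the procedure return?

1

pivot=-7
j stops at 5 (-9), i stops at 0 (-7); swap ⇒ [-9, -6, 4, 8, -8, -7, 1, 5, -1]
j stops at 4 (-8), i stops at 1 (-6); swap ⇒ [-9, -8, 4, 8, -6, -7, 1, 5, -1]
j stops at 1, i stops at 2; i≥j ⇒ return 1. arr=[-9, -8, 4, 8, -6, -7, 1, 5, -1]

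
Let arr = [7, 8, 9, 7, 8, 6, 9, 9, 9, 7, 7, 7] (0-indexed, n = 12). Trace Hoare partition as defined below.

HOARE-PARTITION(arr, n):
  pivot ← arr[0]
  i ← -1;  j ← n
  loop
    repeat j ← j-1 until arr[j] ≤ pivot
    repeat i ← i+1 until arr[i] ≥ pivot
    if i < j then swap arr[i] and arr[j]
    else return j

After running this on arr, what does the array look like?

pivot=7
j stops at 11 (7), i stops at 0 (7); swap ⇒ [7, 8, 9, 7, 8, 6, 9, 9, 9, 7, 7, 7]
j stops at 10 (7), i stops at 1 (8); swap ⇒ [7, 7, 9, 7, 8, 6, 9, 9, 9, 7, 8, 7]
j stops at 9 (7), i stops at 2 (9); swap ⇒ [7, 7, 7, 7, 8, 6, 9, 9, 9, 9, 8, 7]
j stops at 5 (6), i stops at 3 (7); swap ⇒ [7, 7, 7, 6, 8, 7, 9, 9, 9, 9, 8, 7]
j stops at 3, i stops at 4; i≥j ⇒ return 3. arr=[7, 7, 7, 6, 8, 7, 9, 9, 9, 9, 8, 7]

[7, 7, 7, 6, 8, 7, 9, 9, 9, 9, 8, 7]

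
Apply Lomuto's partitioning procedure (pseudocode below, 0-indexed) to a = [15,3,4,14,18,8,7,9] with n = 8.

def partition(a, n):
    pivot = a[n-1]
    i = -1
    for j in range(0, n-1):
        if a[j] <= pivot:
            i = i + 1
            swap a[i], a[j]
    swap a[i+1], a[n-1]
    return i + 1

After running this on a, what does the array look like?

[3,4,8,7,9,15,14,18]

pivot=9, i=-1
j=0: 15>9, skip
j=1: 3≤9, i=0, swap(0,1) ⇒ [3,15,4,14,18,8,7,9]
j=2: 4≤9, i=1, swap(1,2) ⇒ [3,4,15,14,18,8,7,9]
j=3: 14>9, skip
j=4: 18>9, skip
j=5: 8≤9, i=2, swap(2,5) ⇒ [3,4,8,14,18,15,7,9]
j=6: 7≤9, i=3, swap(3,6) ⇒ [3,4,8,7,18,15,14,9]
swap(4,7) ⇒ [3,4,8,7,9,15,14,18]; return 4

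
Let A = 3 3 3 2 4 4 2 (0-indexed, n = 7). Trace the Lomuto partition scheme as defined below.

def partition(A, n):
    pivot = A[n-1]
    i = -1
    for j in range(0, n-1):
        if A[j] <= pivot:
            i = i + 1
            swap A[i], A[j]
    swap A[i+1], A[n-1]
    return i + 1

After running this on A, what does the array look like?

2 2 3 3 4 4 3

pivot=2, i=-1
j=0: 3>2, skip
j=1: 3>2, skip
j=2: 3>2, skip
j=3: 2≤2, i=0, swap(0,3) ⇒ 2 3 3 3 4 4 2
j=4: 4>2, skip
j=5: 4>2, skip
swap(1,6) ⇒ 2 2 3 3 4 4 3; return 1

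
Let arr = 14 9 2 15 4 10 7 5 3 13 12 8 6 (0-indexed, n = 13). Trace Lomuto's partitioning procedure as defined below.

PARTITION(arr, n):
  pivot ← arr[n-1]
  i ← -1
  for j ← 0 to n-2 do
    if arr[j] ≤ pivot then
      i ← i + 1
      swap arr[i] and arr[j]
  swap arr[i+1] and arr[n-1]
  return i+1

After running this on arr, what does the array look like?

2 4 5 3 6 10 7 14 15 13 12 8 9

pivot=6, i=-1
j=0: 14>6, skip
j=1: 9>6, skip
j=2: 2≤6, i=0, swap(0,2) ⇒ 2 9 14 15 4 10 7 5 3 13 12 8 6
j=3: 15>6, skip
j=4: 4≤6, i=1, swap(1,4) ⇒ 2 4 14 15 9 10 7 5 3 13 12 8 6
j=5: 10>6, skip
j=6: 7>6, skip
j=7: 5≤6, i=2, swap(2,7) ⇒ 2 4 5 15 9 10 7 14 3 13 12 8 6
j=8: 3≤6, i=3, swap(3,8) ⇒ 2 4 5 3 9 10 7 14 15 13 12 8 6
j=9: 13>6, skip
j=10: 12>6, skip
j=11: 8>6, skip
swap(4,12) ⇒ 2 4 5 3 6 10 7 14 15 13 12 8 9; return 4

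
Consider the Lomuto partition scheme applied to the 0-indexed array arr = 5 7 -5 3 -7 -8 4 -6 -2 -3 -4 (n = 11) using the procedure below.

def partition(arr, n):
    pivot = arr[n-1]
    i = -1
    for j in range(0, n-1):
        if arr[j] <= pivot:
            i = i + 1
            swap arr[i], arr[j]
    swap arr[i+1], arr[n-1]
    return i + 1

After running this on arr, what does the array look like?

-5 -7 -8 -6 -4 5 4 3 -2 -3 7

pivot = arr[10] = -4; i = -1
j=0: arr[0]=5 > -4 → no swap
j=1: arr[1]=7 > -4 → no swap
j=2: arr[2]=-5 ≤ -4 → i=0, swap arr[0],arr[2] → -5 7 5 3 -7 -8 4 -6 -2 -3 -4
j=3: arr[3]=3 > -4 → no swap
j=4: arr[4]=-7 ≤ -4 → i=1, swap arr[1],arr[4] → -5 -7 5 3 7 -8 4 -6 -2 -3 -4
j=5: arr[5]=-8 ≤ -4 → i=2, swap arr[2],arr[5] → -5 -7 -8 3 7 5 4 -6 -2 -3 -4
j=6: arr[6]=4 > -4 → no swap
j=7: arr[7]=-6 ≤ -4 → i=3, swap arr[3],arr[7] → -5 -7 -8 -6 7 5 4 3 -2 -3 -4
j=8: arr[8]=-2 > -4 → no swap
j=9: arr[9]=-3 > -4 → no swap
final swap arr[4],arr[10] → -5 -7 -8 -6 -4 5 4 3 -2 -3 7; return 4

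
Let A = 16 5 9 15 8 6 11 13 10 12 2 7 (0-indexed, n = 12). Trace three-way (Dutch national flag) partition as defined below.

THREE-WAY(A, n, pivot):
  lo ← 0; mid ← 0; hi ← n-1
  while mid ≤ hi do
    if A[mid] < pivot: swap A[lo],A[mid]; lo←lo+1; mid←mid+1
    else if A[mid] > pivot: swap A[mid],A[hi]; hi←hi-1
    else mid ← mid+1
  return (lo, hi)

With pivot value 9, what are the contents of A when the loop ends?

lo=0 mid=0 hi=11
16>9: swap(0,11), hi=10 ⇒ 7 5 9 15 8 6 11 13 10 12 2 16
7<9: swap(0,0), lo=1 mid=1 ⇒ 7 5 9 15 8 6 11 13 10 12 2 16
5<9: swap(1,1), lo=2 mid=2 ⇒ 7 5 9 15 8 6 11 13 10 12 2 16
9=9: mid=3
15>9: swap(3,10), hi=9 ⇒ 7 5 9 2 8 6 11 13 10 12 15 16
2<9: swap(2,3), lo=3 mid=4 ⇒ 7 5 2 9 8 6 11 13 10 12 15 16
8<9: swap(3,4), lo=4 mid=5 ⇒ 7 5 2 8 9 6 11 13 10 12 15 16
6<9: swap(4,5), lo=5 mid=6 ⇒ 7 5 2 8 6 9 11 13 10 12 15 16
11>9: swap(6,9), hi=8 ⇒ 7 5 2 8 6 9 12 13 10 11 15 16
12>9: swap(6,8), hi=7 ⇒ 7 5 2 8 6 9 10 13 12 11 15 16
10>9: swap(6,7), hi=6 ⇒ 7 5 2 8 6 9 13 10 12 11 15 16
13>9: swap(6,6), hi=5 ⇒ 7 5 2 8 6 9 13 10 12 11 15 16
done. lo=5 hi=5; A=7 5 2 8 6 9 13 10 12 11 15 16

7 5 2 8 6 9 13 10 12 11 15 16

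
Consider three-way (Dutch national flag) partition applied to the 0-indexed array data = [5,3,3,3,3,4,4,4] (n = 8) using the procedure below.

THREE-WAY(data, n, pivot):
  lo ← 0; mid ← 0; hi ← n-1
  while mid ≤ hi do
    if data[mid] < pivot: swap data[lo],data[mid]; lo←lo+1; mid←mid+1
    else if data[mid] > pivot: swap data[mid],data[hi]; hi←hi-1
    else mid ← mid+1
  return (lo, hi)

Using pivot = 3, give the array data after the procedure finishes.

pivot = 3; lo=0, mid=0, hi=7
data[mid]=5>3: swap data[0],data[7]; hi=6 → [4,3,3,3,3,4,4,5]
data[mid]=4>3: swap data[0],data[6]; hi=5 → [4,3,3,3,3,4,4,5]
data[mid]=4>3: swap data[0],data[5]; hi=4 → [4,3,3,3,3,4,4,5]
data[mid]=4>3: swap data[0],data[4]; hi=3 → [3,3,3,3,4,4,4,5]
data[mid]=3=3: mid=1
data[mid]=3=3: mid=2
data[mid]=3=3: mid=3
data[mid]=3=3: mid=4
end: lo=0, hi=3; data = [3,3,3,3,4,4,4,5]

[3,3,3,3,4,4,4,5]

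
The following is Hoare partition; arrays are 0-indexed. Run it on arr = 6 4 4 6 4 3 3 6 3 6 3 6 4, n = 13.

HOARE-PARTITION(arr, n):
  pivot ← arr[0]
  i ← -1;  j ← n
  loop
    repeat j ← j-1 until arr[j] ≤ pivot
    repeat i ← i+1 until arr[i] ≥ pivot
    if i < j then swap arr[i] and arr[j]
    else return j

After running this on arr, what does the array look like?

pivot=6
j stops at 12 (4), i stops at 0 (6); swap ⇒ 4 4 4 6 4 3 3 6 3 6 3 6 6
j stops at 11 (6), i stops at 3 (6); swap ⇒ 4 4 4 6 4 3 3 6 3 6 3 6 6
j stops at 10 (3), i stops at 7 (6); swap ⇒ 4 4 4 6 4 3 3 3 3 6 6 6 6
j stops at 9, i stops at 9; i≥j ⇒ return 9. arr=4 4 4 6 4 3 3 3 3 6 6 6 6

4 4 4 6 4 3 3 3 3 6 6 6 6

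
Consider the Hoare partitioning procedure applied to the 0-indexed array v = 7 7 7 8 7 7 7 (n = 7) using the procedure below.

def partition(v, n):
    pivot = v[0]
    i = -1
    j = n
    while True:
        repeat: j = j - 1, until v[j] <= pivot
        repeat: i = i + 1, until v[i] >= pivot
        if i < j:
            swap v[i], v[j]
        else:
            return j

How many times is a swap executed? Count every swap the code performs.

3

pivot=7
j stops at 6 (7), i stops at 0 (7); swap ⇒ 7 7 7 8 7 7 7
j stops at 5 (7), i stops at 1 (7); swap ⇒ 7 7 7 8 7 7 7
j stops at 4 (7), i stops at 2 (7); swap ⇒ 7 7 7 8 7 7 7
j stops at 2, i stops at 3; i≥j ⇒ return 2. v=7 7 7 8 7 7 7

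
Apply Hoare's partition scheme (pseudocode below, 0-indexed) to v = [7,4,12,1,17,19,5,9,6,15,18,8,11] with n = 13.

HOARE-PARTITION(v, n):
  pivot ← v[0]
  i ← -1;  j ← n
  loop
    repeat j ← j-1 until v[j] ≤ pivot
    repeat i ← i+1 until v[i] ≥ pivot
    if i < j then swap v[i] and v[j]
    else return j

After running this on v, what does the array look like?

pivot = v[0] = 7; i = -1, j = 13
j→8 (v[8]=6≤7), i→0 (v[0]=7≥7); i<j, swap → [6,4,12,1,17,19,5,9,7,15,18,8,11]
j→6 (v[6]=5≤7), i→2 (v[2]=12≥7); i<j, swap → [6,4,5,1,17,19,12,9,7,15,18,8,11]
j→3, i→4; i≥j, return j=3. v = [6,4,5,1,17,19,12,9,7,15,18,8,11]

[6,4,5,1,17,19,12,9,7,15,18,8,11]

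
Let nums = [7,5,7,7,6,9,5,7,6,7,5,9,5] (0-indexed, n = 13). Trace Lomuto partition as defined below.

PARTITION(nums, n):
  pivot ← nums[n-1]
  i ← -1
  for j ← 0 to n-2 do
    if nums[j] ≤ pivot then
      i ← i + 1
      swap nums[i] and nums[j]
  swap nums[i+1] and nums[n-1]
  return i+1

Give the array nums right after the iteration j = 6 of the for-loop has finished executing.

[5,5,7,7,6,9,7,7,6,7,5,9,5]

pivot = nums[12] = 5; i = -1
j=0: nums[0]=7 > 5 → no swap
j=1: nums[1]=5 ≤ 5 → i=0, swap nums[0],nums[1] → [5,7,7,7,6,9,5,7,6,7,5,9,5]
j=2: nums[2]=7 > 5 → no swap
j=3: nums[3]=7 > 5 → no swap
j=4: nums[4]=6 > 5 → no swap
j=5: nums[5]=9 > 5 → no swap
j=6: nums[6]=5 ≤ 5 → i=1, swap nums[1],nums[6] → [5,5,7,7,6,9,7,7,6,7,5,9,5]
(after j=6) nums = [5,5,7,7,6,9,7,7,6,7,5,9,5]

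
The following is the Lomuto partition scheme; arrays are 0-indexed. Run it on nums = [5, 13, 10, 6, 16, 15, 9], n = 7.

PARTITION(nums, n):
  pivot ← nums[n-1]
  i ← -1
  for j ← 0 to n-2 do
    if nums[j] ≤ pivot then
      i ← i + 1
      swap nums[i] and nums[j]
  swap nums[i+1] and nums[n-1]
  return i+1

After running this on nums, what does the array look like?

[5, 6, 9, 13, 16, 15, 10]

pivot = nums[6] = 9; i = -1
j=0: nums[0]=5 ≤ 9 → i=0, swap nums[0],nums[0] (no change) → [5, 13, 10, 6, 16, 15, 9]
j=1: nums[1]=13 > 9 → no swap
j=2: nums[2]=10 > 9 → no swap
j=3: nums[3]=6 ≤ 9 → i=1, swap nums[1],nums[3] → [5, 6, 10, 13, 16, 15, 9]
j=4: nums[4]=16 > 9 → no swap
j=5: nums[5]=15 > 9 → no swap
final swap nums[2],nums[6] → [5, 6, 9, 13, 16, 15, 10]; return 2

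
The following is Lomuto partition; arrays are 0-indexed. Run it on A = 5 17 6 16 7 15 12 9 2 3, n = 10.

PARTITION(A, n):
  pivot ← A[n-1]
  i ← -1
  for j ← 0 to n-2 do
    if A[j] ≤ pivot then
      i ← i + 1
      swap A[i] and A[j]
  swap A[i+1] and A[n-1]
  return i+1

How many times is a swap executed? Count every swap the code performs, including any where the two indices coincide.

2

pivot = A[9] = 3; i = -1
j=0: A[0]=5 > 3 → no swap
j=1: A[1]=17 > 3 → no swap
j=2: A[2]=6 > 3 → no swap
j=3: A[3]=16 > 3 → no swap
j=4: A[4]=7 > 3 → no swap
j=5: A[5]=15 > 3 → no swap
j=6: A[6]=12 > 3 → no swap
j=7: A[7]=9 > 3 → no swap
j=8: A[8]=2 ≤ 3 → i=0, swap A[0],A[8] → 2 17 6 16 7 15 12 9 5 3
final swap A[1],A[9] → 2 3 6 16 7 15 12 9 5 17; return 1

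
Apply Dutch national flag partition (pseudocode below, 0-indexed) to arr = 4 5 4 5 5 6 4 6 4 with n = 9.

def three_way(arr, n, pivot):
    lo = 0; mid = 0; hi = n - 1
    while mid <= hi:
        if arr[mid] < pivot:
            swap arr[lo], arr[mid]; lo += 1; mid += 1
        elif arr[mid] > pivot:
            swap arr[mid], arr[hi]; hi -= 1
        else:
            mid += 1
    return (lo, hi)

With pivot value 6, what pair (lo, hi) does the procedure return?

(7, 8)

pivot = 6; lo=0, mid=0, hi=8
arr[mid]=4<6: swap arr[0],arr[0]; lo=1,mid=1 → 4 5 4 5 5 6 4 6 4
arr[mid]=5<6: swap arr[1],arr[1]; lo=2,mid=2 → 4 5 4 5 5 6 4 6 4
arr[mid]=4<6: swap arr[2],arr[2]; lo=3,mid=3 → 4 5 4 5 5 6 4 6 4
arr[mid]=5<6: swap arr[3],arr[3]; lo=4,mid=4 → 4 5 4 5 5 6 4 6 4
arr[mid]=5<6: swap arr[4],arr[4]; lo=5,mid=5 → 4 5 4 5 5 6 4 6 4
arr[mid]=6=6: mid=6
arr[mid]=4<6: swap arr[5],arr[6]; lo=6,mid=7 → 4 5 4 5 5 4 6 6 4
arr[mid]=6=6: mid=8
arr[mid]=4<6: swap arr[6],arr[8]; lo=7,mid=9 → 4 5 4 5 5 4 4 6 6
end: lo=7, hi=8; arr = 4 5 4 5 5 4 4 6 6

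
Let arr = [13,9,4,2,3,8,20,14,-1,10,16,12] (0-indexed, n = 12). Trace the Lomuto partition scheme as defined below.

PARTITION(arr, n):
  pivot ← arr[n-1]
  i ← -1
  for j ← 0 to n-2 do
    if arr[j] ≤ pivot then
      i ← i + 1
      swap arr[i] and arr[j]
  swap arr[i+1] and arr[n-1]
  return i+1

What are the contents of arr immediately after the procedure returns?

[9,4,2,3,8,-1,10,12,13,20,16,14]

pivot = arr[11] = 12; i = -1
j=0: arr[0]=13 > 12 → no swap
j=1: arr[1]=9 ≤ 12 → i=0, swap arr[0],arr[1] → [9,13,4,2,3,8,20,14,-1,10,16,12]
j=2: arr[2]=4 ≤ 12 → i=1, swap arr[1],arr[2] → [9,4,13,2,3,8,20,14,-1,10,16,12]
j=3: arr[3]=2 ≤ 12 → i=2, swap arr[2],arr[3] → [9,4,2,13,3,8,20,14,-1,10,16,12]
j=4: arr[4]=3 ≤ 12 → i=3, swap arr[3],arr[4] → [9,4,2,3,13,8,20,14,-1,10,16,12]
j=5: arr[5]=8 ≤ 12 → i=4, swap arr[4],arr[5] → [9,4,2,3,8,13,20,14,-1,10,16,12]
j=6: arr[6]=20 > 12 → no swap
j=7: arr[7]=14 > 12 → no swap
j=8: arr[8]=-1 ≤ 12 → i=5, swap arr[5],arr[8] → [9,4,2,3,8,-1,20,14,13,10,16,12]
j=9: arr[9]=10 ≤ 12 → i=6, swap arr[6],arr[9] → [9,4,2,3,8,-1,10,14,13,20,16,12]
j=10: arr[10]=16 > 12 → no swap
final swap arr[7],arr[11] → [9,4,2,3,8,-1,10,12,13,20,16,14]; return 7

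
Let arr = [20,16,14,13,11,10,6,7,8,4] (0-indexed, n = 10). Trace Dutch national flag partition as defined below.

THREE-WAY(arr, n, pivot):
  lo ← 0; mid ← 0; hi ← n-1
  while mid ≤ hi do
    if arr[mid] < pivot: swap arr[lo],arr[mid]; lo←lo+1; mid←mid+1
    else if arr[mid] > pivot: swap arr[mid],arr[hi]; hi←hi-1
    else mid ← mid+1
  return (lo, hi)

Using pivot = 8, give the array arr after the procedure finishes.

lo=0 mid=0 hi=9
20>8: swap(0,9), hi=8 ⇒ [4,16,14,13,11,10,6,7,8,20]
4<8: swap(0,0), lo=1 mid=1 ⇒ [4,16,14,13,11,10,6,7,8,20]
16>8: swap(1,8), hi=7 ⇒ [4,8,14,13,11,10,6,7,16,20]
8=8: mid=2
14>8: swap(2,7), hi=6 ⇒ [4,8,7,13,11,10,6,14,16,20]
7<8: swap(1,2), lo=2 mid=3 ⇒ [4,7,8,13,11,10,6,14,16,20]
13>8: swap(3,6), hi=5 ⇒ [4,7,8,6,11,10,13,14,16,20]
6<8: swap(2,3), lo=3 mid=4 ⇒ [4,7,6,8,11,10,13,14,16,20]
11>8: swap(4,5), hi=4 ⇒ [4,7,6,8,10,11,13,14,16,20]
10>8: swap(4,4), hi=3 ⇒ [4,7,6,8,10,11,13,14,16,20]
done. lo=3 hi=3; arr=[4,7,6,8,10,11,13,14,16,20]

[4,7,6,8,10,11,13,14,16,20]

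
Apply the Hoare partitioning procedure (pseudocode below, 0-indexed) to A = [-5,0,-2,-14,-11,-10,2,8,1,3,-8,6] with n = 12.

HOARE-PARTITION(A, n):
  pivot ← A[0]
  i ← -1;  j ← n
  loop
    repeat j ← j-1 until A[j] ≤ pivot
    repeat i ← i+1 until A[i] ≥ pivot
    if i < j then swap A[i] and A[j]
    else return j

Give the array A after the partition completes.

[-8,-10,-11,-14,-2,0,2,8,1,3,-5,6]

pivot = A[0] = -5; i = -1, j = 12
j→10 (A[10]=-8≤-5), i→0 (A[0]=-5≥-5); i<j, swap → [-8,0,-2,-14,-11,-10,2,8,1,3,-5,6]
j→5 (A[5]=-10≤-5), i→1 (A[1]=0≥-5); i<j, swap → [-8,-10,-2,-14,-11,0,2,8,1,3,-5,6]
j→4 (A[4]=-11≤-5), i→2 (A[2]=-2≥-5); i<j, swap → [-8,-10,-11,-14,-2,0,2,8,1,3,-5,6]
j→3, i→4; i≥j, return j=3. A = [-8,-10,-11,-14,-2,0,2,8,1,3,-5,6]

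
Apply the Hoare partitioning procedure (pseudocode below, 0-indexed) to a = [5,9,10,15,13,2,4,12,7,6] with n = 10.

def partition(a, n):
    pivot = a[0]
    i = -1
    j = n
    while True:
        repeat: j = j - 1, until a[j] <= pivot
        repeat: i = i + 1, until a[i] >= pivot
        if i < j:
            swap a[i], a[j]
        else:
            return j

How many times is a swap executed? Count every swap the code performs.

pivot = a[0] = 5; i = -1, j = 10
j→6 (a[6]=4≤5), i→0 (a[0]=5≥5); i<j, swap → [4,9,10,15,13,2,5,12,7,6]
j→5 (a[5]=2≤5), i→1 (a[1]=9≥5); i<j, swap → [4,2,10,15,13,9,5,12,7,6]
j→1, i→2; i≥j, return j=1. a = [4,2,10,15,13,9,5,12,7,6]

2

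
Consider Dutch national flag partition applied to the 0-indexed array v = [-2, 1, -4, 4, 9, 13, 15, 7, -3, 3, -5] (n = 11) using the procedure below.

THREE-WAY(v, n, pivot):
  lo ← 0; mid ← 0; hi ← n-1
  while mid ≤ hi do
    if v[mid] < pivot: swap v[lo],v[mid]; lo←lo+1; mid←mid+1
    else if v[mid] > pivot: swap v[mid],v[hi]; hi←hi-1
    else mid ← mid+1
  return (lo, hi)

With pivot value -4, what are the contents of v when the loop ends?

lo=0 mid=0 hi=10
-2>-4: swap(0,10), hi=9 ⇒ [-5, 1, -4, 4, 9, 13, 15, 7, -3, 3, -2]
-5<-4: swap(0,0), lo=1 mid=1 ⇒ [-5, 1, -4, 4, 9, 13, 15, 7, -3, 3, -2]
1>-4: swap(1,9), hi=8 ⇒ [-5, 3, -4, 4, 9, 13, 15, 7, -3, 1, -2]
3>-4: swap(1,8), hi=7 ⇒ [-5, -3, -4, 4, 9, 13, 15, 7, 3, 1, -2]
-3>-4: swap(1,7), hi=6 ⇒ [-5, 7, -4, 4, 9, 13, 15, -3, 3, 1, -2]
7>-4: swap(1,6), hi=5 ⇒ [-5, 15, -4, 4, 9, 13, 7, -3, 3, 1, -2]
15>-4: swap(1,5), hi=4 ⇒ [-5, 13, -4, 4, 9, 15, 7, -3, 3, 1, -2]
13>-4: swap(1,4), hi=3 ⇒ [-5, 9, -4, 4, 13, 15, 7, -3, 3, 1, -2]
9>-4: swap(1,3), hi=2 ⇒ [-5, 4, -4, 9, 13, 15, 7, -3, 3, 1, -2]
4>-4: swap(1,2), hi=1 ⇒ [-5, -4, 4, 9, 13, 15, 7, -3, 3, 1, -2]
-4=-4: mid=2
done. lo=1 hi=1; v=[-5, -4, 4, 9, 13, 15, 7, -3, 3, 1, -2]

[-5, -4, 4, 9, 13, 15, 7, -3, 3, 1, -2]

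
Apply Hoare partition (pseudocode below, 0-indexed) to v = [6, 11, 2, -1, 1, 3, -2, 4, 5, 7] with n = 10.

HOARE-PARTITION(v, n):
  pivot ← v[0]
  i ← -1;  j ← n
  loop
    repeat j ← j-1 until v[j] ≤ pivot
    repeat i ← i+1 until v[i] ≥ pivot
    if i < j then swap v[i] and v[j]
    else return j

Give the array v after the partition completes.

pivot=6
j stops at 8 (5), i stops at 0 (6); swap ⇒ [5, 11, 2, -1, 1, 3, -2, 4, 6, 7]
j stops at 7 (4), i stops at 1 (11); swap ⇒ [5, 4, 2, -1, 1, 3, -2, 11, 6, 7]
j stops at 6, i stops at 7; i≥j ⇒ return 6. v=[5, 4, 2, -1, 1, 3, -2, 11, 6, 7]

[5, 4, 2, -1, 1, 3, -2, 11, 6, 7]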